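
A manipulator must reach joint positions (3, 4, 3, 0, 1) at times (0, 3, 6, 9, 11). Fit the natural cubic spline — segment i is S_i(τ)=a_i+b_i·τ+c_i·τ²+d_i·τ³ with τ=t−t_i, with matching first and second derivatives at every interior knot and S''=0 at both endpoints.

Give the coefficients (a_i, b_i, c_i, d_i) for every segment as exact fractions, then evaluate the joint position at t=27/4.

  seg 0: a=3 b=119/276 c=0 d=-1/92
  seg 1: a=4 b=19/138 c=-9/92 d=-49/2484
  seg 2: a=3 b=-271/276 c=-19/69 d=223/2484
  seg 3: a=0 b=-29/138 c=49/92 d=-49/552
S(27/4) = 12639/5888

Δ: Δ0=1/3, Δ1=-1/3, Δ2=-1, Δ3=1/2
row 1: diag=12, rhs=-4; c'=1/4, d'=-1/3
row 2: denom=12−3·1/4=45/4; d'=(-4−3·-1/3)/(45/4)=-4/15
row 3: denom=10−3·4/15=46/5; d'=(9−3·-4/15)/(46/5)=49/46
back: M3=49/46
back: M2=-4/15−4/15·49/46=-38/69
back: M1=-1/3−1/4·-38/69=-9/46
M: M0=0, M1=-9/46, M2=-38/69, M3=49/46, M4=0
seg 0: a=3, c=M0/2=0, d=(M1−M0)/(6·3)=-1/92, b=Δ0−h0·(2M0+M1)/6=119/276
seg 1: a=4, c=M1/2=-9/92, d=(M2−M1)/(6·3)=-49/2484, b=Δ1−h1·(2M1+M2)/6=19/138
seg 2: a=3, c=M2/2=-19/69, d=(M3−M2)/(6·3)=223/2484, b=Δ2−h2·(2M2+M3)/6=-271/276
seg 3: a=0, c=M3/2=49/92, d=(M4−M3)/(6·2)=-49/552, b=Δ3−h3·(2M3+M4)/6=-29/138
t_q=27/4 → seg 2, τ=3/4; S=3+-271/276·τ+-19/69·τ²+223/2484·τ³=12639/5888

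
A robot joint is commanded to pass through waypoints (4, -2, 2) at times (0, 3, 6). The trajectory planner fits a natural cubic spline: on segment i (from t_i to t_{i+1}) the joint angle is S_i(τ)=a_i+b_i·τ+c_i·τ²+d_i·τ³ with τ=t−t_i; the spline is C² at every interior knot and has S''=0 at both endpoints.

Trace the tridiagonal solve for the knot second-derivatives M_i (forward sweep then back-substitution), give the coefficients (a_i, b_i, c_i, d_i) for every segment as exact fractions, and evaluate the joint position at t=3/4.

Δ: Δ0=-2, Δ1=4/3
row 1: diag=12, rhs=20; c'=1/4, d'=5/3
back: M1=5/3
M: M0=0, M1=5/3, M2=0
seg 0: a=4, c=M0/2=0, d=(M1−M0)/(6·3)=5/54, b=Δ0−h0·(2M0+M1)/6=-17/6
seg 1: a=-2, c=M1/2=5/6, d=(M2−M1)/(6·3)=-5/54, b=Δ1−h1·(2M1+M2)/6=-1/3
t_q=3/4 → seg 0, τ=3/4; S=4+-17/6·τ+0·τ²+5/54·τ³=245/128

  seg 0: a=4 b=-17/6 c=0 d=5/54
  seg 1: a=-2 b=-1/3 c=5/6 d=-5/54
S(3/4) = 245/128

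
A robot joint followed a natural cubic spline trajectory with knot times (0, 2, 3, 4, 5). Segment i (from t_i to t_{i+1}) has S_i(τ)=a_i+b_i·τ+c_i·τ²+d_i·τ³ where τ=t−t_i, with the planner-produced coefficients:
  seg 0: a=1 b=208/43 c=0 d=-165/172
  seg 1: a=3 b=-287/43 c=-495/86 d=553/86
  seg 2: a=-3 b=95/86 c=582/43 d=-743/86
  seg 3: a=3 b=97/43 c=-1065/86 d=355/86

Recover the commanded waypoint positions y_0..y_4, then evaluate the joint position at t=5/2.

y_0 = S_0(0) = a_0 = 1
y_1 = S_1(0) = a_1 = 3
y_2 = S_2(0) = a_2 = -3
y_3 = S_3(0) = a_3 = 3
y_4 = S_3(1) = -3
t_q=5/2 is in segment 1 (τ=1/2); S_1(τ)=-669/688

y_0=1 y_1=3 y_2=-3 y_3=3 y_4=-3
S(5/2) = -669/688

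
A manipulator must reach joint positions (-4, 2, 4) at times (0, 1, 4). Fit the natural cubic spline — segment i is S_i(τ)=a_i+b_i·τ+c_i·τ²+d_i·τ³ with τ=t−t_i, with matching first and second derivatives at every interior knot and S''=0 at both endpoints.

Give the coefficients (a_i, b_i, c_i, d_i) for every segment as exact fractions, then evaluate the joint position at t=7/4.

  seg 0: a=-4 b=20/3 c=0 d=-2/3
  seg 1: a=2 b=14/3 c=-2 d=2/9
S(7/4) = 143/32

Δ: Δ0=6, Δ1=2/3
row 1: diag=8, rhs=-32; c'=3/8, d'=-4
back: M1=-4
M: M0=0, M1=-4, M2=0
seg 0: a=-4, c=M0/2=0, d=(M1−M0)/(6·1)=-2/3, b=Δ0−h0·(2M0+M1)/6=20/3
seg 1: a=2, c=M1/2=-2, d=(M2−M1)/(6·3)=2/9, b=Δ1−h1·(2M1+M2)/6=14/3
t_q=7/4 → seg 1, τ=3/4; S=2+14/3·τ+-2·τ²+2/9·τ³=143/32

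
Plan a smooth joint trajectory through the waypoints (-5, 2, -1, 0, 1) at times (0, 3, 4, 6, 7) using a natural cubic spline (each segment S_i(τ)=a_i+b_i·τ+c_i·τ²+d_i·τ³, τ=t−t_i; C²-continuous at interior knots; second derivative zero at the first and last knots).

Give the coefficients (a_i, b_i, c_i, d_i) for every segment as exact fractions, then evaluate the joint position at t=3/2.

Δ: Δ0=7/3, Δ1=-3, Δ2=1/2, Δ3=1
row 1: diag=8, rhs=-32; c'=1/8, d'=-4
row 2: denom=6−1·1/8=47/8; d'=(21−1·-4)/(47/8)=200/47
row 3: denom=6−2·16/47=250/47; d'=(3−2·200/47)/(250/47)=-259/250
back: M3=-259/250
back: M2=200/47−16/47·-259/250=576/125
back: M1=-4−1/8·576/125=-572/125
M: M0=0, M1=-572/125, M2=576/125, M3=-259/250, M4=0
seg 0: a=-5, c=M0/2=0, d=(M1−M0)/(6·3)=-286/1125, b=Δ0−h0·(2M0+M1)/6=1733/375
seg 1: a=2, c=M1/2=-286/125, d=(M2−M1)/(6·1)=574/375, b=Δ1−h1·(2M1+M2)/6=-841/375
seg 2: a=-1, c=M2/2=288/125, d=(M3−M2)/(6·2)=-1411/3000, b=Δ2−h2·(2M2+M3)/6=-167/75
seg 3: a=0, c=M3/2=-259/500, d=(M4−M3)/(6·1)=259/1500, b=Δ3−h3·(2M3+M4)/6=1009/750
t_q=3/2 → seg 0, τ=3/2; S=-5+1733/375·τ+0·τ²+-286/1125·τ³=537/500

  seg 0: a=-5 b=1733/375 c=0 d=-286/1125
  seg 1: a=2 b=-841/375 c=-286/125 d=574/375
  seg 2: a=-1 b=-167/75 c=288/125 d=-1411/3000
  seg 3: a=0 b=1009/750 c=-259/500 d=259/1500
S(3/2) = 537/500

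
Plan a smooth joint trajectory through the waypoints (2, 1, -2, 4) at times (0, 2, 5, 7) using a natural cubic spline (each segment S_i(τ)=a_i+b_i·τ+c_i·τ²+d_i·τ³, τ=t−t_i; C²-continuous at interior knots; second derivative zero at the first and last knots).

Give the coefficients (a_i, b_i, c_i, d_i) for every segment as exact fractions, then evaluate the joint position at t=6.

Δ: Δ0=-1/2, Δ1=-1, Δ2=3
row 1: diag=10, rhs=-3; c'=3/10, d'=-3/10
row 2: denom=10−3·3/10=91/10; d'=(24−3·-3/10)/(91/10)=249/91
back: M2=249/91
back: M1=-3/10−3/10·249/91=-102/91
M: M0=0, M1=-102/91, M2=249/91, M3=0
seg 0: a=2, c=M0/2=0, d=(M1−M0)/(6·2)=-17/182, b=Δ0−h0·(2M0+M1)/6=-23/182
seg 1: a=1, c=M1/2=-51/91, d=(M2−M1)/(6·3)=3/14, b=Δ1−h1·(2M1+M2)/6=-227/182
seg 2: a=-2, c=M2/2=249/182, d=(M3−M2)/(6·2)=-83/364, b=Δ2−h2·(2M2+M3)/6=107/91
t_q=6 → seg 2, τ=1; S=-2+107/91·τ+249/182·τ²+-83/364·τ³=115/364

  seg 0: a=2 b=-23/182 c=0 d=-17/182
  seg 1: a=1 b=-227/182 c=-51/91 d=3/14
  seg 2: a=-2 b=107/91 c=249/182 d=-83/364
S(6) = 115/364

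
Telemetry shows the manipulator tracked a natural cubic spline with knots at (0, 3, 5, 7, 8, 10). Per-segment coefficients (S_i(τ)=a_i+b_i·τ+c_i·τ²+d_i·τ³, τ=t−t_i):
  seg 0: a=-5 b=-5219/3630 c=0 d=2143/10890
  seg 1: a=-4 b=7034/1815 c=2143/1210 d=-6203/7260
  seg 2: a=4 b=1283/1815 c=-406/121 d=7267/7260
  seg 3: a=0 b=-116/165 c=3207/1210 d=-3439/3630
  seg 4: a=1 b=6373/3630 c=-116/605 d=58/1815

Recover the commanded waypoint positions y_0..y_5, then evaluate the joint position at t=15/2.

y_0 = S_0(0) = a_0 = -5
y_1 = S_1(0) = a_1 = -4
y_2 = S_2(0) = a_2 = 4
y_3 = S_3(0) = a_3 = 0
y_4 = S_4(0) = a_4 = 1
y_5 = S_4(2) = 4
t_q=15/2 is in segment 3 (τ=1/2); S_3(τ)=373/1936

y_0=-5 y_1=-4 y_2=4 y_3=0 y_4=1 y_5=4
S(15/2) = 373/1936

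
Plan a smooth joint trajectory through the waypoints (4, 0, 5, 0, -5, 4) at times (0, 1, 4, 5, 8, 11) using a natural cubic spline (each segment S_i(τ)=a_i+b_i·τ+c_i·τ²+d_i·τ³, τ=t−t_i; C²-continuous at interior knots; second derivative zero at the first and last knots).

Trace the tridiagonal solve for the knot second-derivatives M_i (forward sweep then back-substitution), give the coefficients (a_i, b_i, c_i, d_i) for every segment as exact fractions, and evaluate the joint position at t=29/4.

Δ: Δ0=-4, Δ1=5/3, Δ2=-5, Δ3=-5/3, Δ4=3
row 1: diag=8, rhs=34; c'=3/8, d'=17/4
row 2: denom=8−3·3/8=55/8; d'=(-40−3·17/4)/(55/8)=-422/55
row 3: denom=8−1·8/55=432/55; d'=(20−1·-422/55)/(432/55)=761/216
row 4: denom=12−3·55/144=521/48; d'=(28−3·761/216)/(521/48)=2510/1563
back: M4=2510/1563
back: M3=761/216−55/144·2510/1563=1516/521
back: M2=-422/55−8/55·1516/521=-4218/521
back: M1=17/4−3/8·-4218/521=3796/521
M: M0=0, M1=3796/521, M2=-4218/521, M3=1516/521, M4=2510/1563, M5=0
seg 0: a=4, c=M0/2=0, d=(M1−M0)/(6·1)=1898/1563, b=Δ0−h0·(2M0+M1)/6=-8150/1563
seg 1: a=0, c=M1/2=1898/521, d=(M2−M1)/(6·3)=-4007/4689, b=Δ1−h1·(2M1+M2)/6=-2456/1563
seg 2: a=5, c=M2/2=-2109/521, d=(M3−M2)/(6·1)=2867/1563, b=Δ2−h2·(2M2+M3)/6=-4355/1563
seg 3: a=0, c=M3/2=758/521, d=(M4−M3)/(6·3)=-1019/14067, b=Δ3−h3·(2M3+M4)/6=-8408/1563
seg 4: a=-5, c=M4/2=1255/1563, d=(M5−M4)/(6·3)=-1255/14067, b=Δ4−h4·(2M4+M5)/6=2179/1563
t_q=29/4 → seg 3, τ=9/4; S=0+-8408/1563·τ+758/521·τ²+-1019/14067·τ³=-185505/33344

  seg 0: a=4 b=-8150/1563 c=0 d=1898/1563
  seg 1: a=0 b=-2456/1563 c=1898/521 d=-4007/4689
  seg 2: a=5 b=-4355/1563 c=-2109/521 d=2867/1563
  seg 3: a=0 b=-8408/1563 c=758/521 d=-1019/14067
  seg 4: a=-5 b=2179/1563 c=1255/1563 d=-1255/14067
S(29/4) = -185505/33344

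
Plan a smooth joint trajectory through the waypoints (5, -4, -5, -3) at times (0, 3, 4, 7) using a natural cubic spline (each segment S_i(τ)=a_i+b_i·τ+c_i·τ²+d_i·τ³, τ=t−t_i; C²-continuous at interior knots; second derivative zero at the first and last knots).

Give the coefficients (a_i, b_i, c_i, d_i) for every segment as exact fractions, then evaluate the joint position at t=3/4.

Δ: Δ0=-3, Δ1=-1, Δ2=2/3
row 1: diag=8, rhs=12; c'=1/8, d'=3/2
row 2: denom=8−1·1/8=63/8; d'=(10−1·3/2)/(63/8)=68/63
back: M2=68/63
back: M1=3/2−1/8·68/63=86/63
M: M0=0, M1=86/63, M2=68/63, M3=0
seg 0: a=5, c=M0/2=0, d=(M1−M0)/(6·3)=43/567, b=Δ0−h0·(2M0+M1)/6=-232/63
seg 1: a=-4, c=M1/2=43/63, d=(M2−M1)/(6·1)=-1/21, b=Δ1−h1·(2M1+M2)/6=-103/63
seg 2: a=-5, c=M2/2=34/63, d=(M3−M2)/(6·3)=-34/567, b=Δ2−h2·(2M2+M3)/6=-26/63
t_q=3/4 → seg 0, τ=3/4; S=5+-232/63·τ+0·τ²+43/567·τ³=1017/448

  seg 0: a=5 b=-232/63 c=0 d=43/567
  seg 1: a=-4 b=-103/63 c=43/63 d=-1/21
  seg 2: a=-5 b=-26/63 c=34/63 d=-34/567
S(3/4) = 1017/448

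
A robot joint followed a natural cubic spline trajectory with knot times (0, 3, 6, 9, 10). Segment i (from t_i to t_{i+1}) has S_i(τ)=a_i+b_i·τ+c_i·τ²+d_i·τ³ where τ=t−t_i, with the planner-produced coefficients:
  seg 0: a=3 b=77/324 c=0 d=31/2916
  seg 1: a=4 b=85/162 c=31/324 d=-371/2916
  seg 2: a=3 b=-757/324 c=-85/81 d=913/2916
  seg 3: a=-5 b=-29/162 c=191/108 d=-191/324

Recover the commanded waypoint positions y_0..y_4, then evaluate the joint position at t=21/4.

y_0 = S_0(0) = a_0 = 3
y_1 = S_1(0) = a_1 = 4
y_2 = S_2(0) = a_2 = 3
y_3 = S_3(0) = a_3 = -5
y_4 = S_3(1) = -4
t_q=21/4 is in segment 1 (τ=9/4); S_1(τ)=9713/2304

y_0=3 y_1=4 y_2=3 y_3=-5 y_4=-4
S(21/4) = 9713/2304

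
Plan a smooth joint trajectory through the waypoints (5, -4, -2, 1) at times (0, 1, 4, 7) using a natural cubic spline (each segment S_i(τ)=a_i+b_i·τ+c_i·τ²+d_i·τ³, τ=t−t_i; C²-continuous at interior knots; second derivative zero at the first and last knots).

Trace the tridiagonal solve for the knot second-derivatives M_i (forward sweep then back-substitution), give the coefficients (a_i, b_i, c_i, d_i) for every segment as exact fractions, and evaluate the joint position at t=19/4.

  seg 0: a=5 b=-898/87 c=0 d=115/87
  seg 1: a=-4 b=-553/87 c=115/29 d=-424/783
  seg 2: a=-2 b=245/87 c=-79/87 d=79/783
S(19/4) = -661/1856

Δ: Δ0=-9, Δ1=2/3, Δ2=1
row 1: diag=8, rhs=58; c'=3/8, d'=29/4
row 2: denom=12−3·3/8=87/8; d'=(2−3·29/4)/(87/8)=-158/87
back: M2=-158/87
back: M1=29/4−3/8·-158/87=230/29
M: M0=0, M1=230/29, M2=-158/87, M3=0
seg 0: a=5, c=M0/2=0, d=(M1−M0)/(6·1)=115/87, b=Δ0−h0·(2M0+M1)/6=-898/87
seg 1: a=-4, c=M1/2=115/29, d=(M2−M1)/(6·3)=-424/783, b=Δ1−h1·(2M1+M2)/6=-553/87
seg 2: a=-2, c=M2/2=-79/87, d=(M3−M2)/(6·3)=79/783, b=Δ2−h2·(2M2+M3)/6=245/87
t_q=19/4 → seg 2, τ=3/4; S=-2+245/87·τ+-79/87·τ²+79/783·τ³=-661/1856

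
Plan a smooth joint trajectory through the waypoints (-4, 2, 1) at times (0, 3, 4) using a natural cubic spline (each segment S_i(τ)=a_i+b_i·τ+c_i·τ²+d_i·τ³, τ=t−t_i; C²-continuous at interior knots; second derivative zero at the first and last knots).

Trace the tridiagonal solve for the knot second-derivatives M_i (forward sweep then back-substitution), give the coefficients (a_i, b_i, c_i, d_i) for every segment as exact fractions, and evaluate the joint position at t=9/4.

Δ: Δ0=2, Δ1=-1
row 1: diag=8, rhs=-18; c'=1/8, d'=-9/4
back: M1=-9/4
M: M0=0, M1=-9/4, M2=0
seg 0: a=-4, c=M0/2=0, d=(M1−M0)/(6·3)=-1/8, b=Δ0−h0·(2M0+M1)/6=25/8
seg 1: a=2, c=M1/2=-9/8, d=(M2−M1)/(6·1)=3/8, b=Δ1−h1·(2M1+M2)/6=-1/4
t_q=9/4 → seg 0, τ=9/4; S=-4+25/8·τ+0·τ²+-1/8·τ³=823/512

  seg 0: a=-4 b=25/8 c=0 d=-1/8
  seg 1: a=2 b=-1/4 c=-9/8 d=3/8
S(9/4) = 823/512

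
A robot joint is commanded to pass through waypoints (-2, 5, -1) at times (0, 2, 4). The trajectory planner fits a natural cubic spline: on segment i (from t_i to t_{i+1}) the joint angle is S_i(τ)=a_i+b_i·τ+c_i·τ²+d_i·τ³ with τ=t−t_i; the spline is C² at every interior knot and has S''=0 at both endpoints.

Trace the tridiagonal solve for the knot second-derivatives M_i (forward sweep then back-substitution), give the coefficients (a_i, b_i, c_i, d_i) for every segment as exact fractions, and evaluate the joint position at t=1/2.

Δ: Δ0=7/2, Δ1=-3
row 1: diag=8, rhs=-39; c'=1/4, d'=-39/8
back: M1=-39/8
M: M0=0, M1=-39/8, M2=0
seg 0: a=-2, c=M0/2=0, d=(M1−M0)/(6·2)=-13/32, b=Δ0−h0·(2M0+M1)/6=41/8
seg 1: a=5, c=M1/2=-39/16, d=(M2−M1)/(6·2)=13/32, b=Δ1−h1·(2M1+M2)/6=1/4
t_q=1/2 → seg 0, τ=1/2; S=-2+41/8·τ+0·τ²+-13/32·τ³=131/256

  seg 0: a=-2 b=41/8 c=0 d=-13/32
  seg 1: a=5 b=1/4 c=-39/16 d=13/32
S(1/2) = 131/256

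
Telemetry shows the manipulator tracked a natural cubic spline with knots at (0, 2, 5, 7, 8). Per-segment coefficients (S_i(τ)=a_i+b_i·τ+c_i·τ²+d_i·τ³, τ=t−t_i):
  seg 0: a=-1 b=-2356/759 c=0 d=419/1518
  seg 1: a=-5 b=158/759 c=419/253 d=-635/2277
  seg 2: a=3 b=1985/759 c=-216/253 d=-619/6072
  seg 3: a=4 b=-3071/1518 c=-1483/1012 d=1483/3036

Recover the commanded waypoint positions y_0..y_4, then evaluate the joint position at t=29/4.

y_0=-1 y_1=-5 y_2=3 y_3=4 y_4=1
S(29/4) = 220877/64768

y_0 = S_0(0) = a_0 = -1
y_1 = S_1(0) = a_1 = -5
y_2 = S_2(0) = a_2 = 3
y_3 = S_3(0) = a_3 = 4
y_4 = S_3(1) = 1
t_q=29/4 is in segment 3 (τ=1/4); S_3(τ)=220877/64768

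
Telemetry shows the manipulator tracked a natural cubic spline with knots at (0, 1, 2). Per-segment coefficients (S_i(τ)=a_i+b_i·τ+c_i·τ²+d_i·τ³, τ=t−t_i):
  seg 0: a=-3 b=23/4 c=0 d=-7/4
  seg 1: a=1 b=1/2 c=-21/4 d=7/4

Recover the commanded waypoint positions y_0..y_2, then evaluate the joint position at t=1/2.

y_0=-3 y_1=1 y_2=-2
S(1/2) = -11/32

y_0 = S_0(0) = a_0 = -3
y_1 = S_1(0) = a_1 = 1
y_2 = S_1(1) = -2
t_q=1/2 is in segment 0 (τ=1/2); S_0(τ)=-11/32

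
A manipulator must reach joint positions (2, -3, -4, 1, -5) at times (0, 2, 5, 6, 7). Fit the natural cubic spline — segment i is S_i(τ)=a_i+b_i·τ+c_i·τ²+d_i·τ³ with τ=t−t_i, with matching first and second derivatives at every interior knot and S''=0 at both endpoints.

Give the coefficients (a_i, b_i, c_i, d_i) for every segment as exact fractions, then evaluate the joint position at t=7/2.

Δ: Δ0=-5/2, Δ1=-1/3, Δ2=5, Δ3=-6
row 1: diag=10, rhs=13; c'=3/10, d'=13/10
row 2: denom=8−3·3/10=71/10; d'=(32−3·13/10)/(71/10)=281/71
row 3: denom=4−1·10/71=274/71; d'=(-66−1·281/71)/(274/71)=-4967/274
back: M3=-4967/274
back: M2=281/71−10/71·-4967/274=892/137
back: M1=13/10−3/10·892/137=-179/274
M: M0=0, M1=-179/274, M2=892/137, M3=-4967/274, M4=0
seg 0: a=2, c=M0/2=0, d=(M1−M0)/(6·2)=-179/3288, b=Δ0−h0·(2M0+M1)/6=-938/411
seg 1: a=-3, c=M1/2=-179/548, d=(M2−M1)/(6·3)=1963/4932, b=Δ1−h1·(2M1+M2)/6=-2413/822
seg 2: a=-4, c=M2/2=446/137, d=(M3−M2)/(6·1)=-6751/1644, b=Δ2−h2·(2M2+M3)/6=9619/1644
seg 3: a=1, c=M3/2=-4967/548, d=(M4−M3)/(6·1)=4967/1644, b=Δ3−h3·(2M3+M4)/6=35/822
t_q=7/2 → seg 1, τ=3/2; S=-3+-2413/822·τ+-179/548·τ²+1963/4932·τ³=-29789/4384

  seg 0: a=2 b=-938/411 c=0 d=-179/3288
  seg 1: a=-3 b=-2413/822 c=-179/548 d=1963/4932
  seg 2: a=-4 b=9619/1644 c=446/137 d=-6751/1644
  seg 3: a=1 b=35/822 c=-4967/548 d=4967/1644
S(7/2) = -29789/4384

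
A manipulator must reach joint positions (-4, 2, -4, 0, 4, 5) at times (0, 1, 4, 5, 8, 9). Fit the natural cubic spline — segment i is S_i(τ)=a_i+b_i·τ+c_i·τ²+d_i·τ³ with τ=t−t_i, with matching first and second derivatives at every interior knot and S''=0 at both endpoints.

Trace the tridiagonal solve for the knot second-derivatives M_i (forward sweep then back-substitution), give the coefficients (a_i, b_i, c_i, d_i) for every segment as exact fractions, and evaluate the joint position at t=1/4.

Δ: Δ0=6, Δ1=-2, Δ2=4, Δ3=4/3, Δ4=1
row 1: diag=8, rhs=-48; c'=3/8, d'=-6
row 2: denom=8−3·3/8=55/8; d'=(36−3·-6)/(55/8)=432/55
row 3: denom=8−1·8/55=432/55; d'=(-16−1·432/55)/(432/55)=-82/27
row 4: denom=8−3·55/144=329/48; d'=(-2−3·-82/27)/(329/48)=1024/987
back: M4=1024/987
back: M3=-82/27−55/144·1024/987=-10166/2961
back: M2=432/55−8/55·-10166/2961=24736/2961
back: M1=-6−3/8·24736/2961=-9014/987
M: M0=0, M1=-9014/987, M2=24736/2961, M3=-10166/2961, M4=1024/987, M5=0
seg 0: a=-4, c=M0/2=0, d=(M1−M0)/(6·1)=-4507/2961, b=Δ0−h0·(2M0+M1)/6=22273/2961
seg 1: a=2, c=M1/2=-4507/987, d=(M2−M1)/(6·3)=25889/26649, b=Δ1−h1·(2M1+M2)/6=8752/2961
seg 2: a=-4, c=M2/2=12368/2961, d=(M3−M2)/(6·1)=-277/141, b=Δ2−h2·(2M2+M3)/6=5293/2961
seg 3: a=0, c=M3/2=-5083/2961, d=(M4−M3)/(6·3)=6619/26649, b=Δ3−h3·(2M3+M4)/6=12578/2961
seg 4: a=4, c=M4/2=512/987, d=(M5−M4)/(6·1)=-512/2961, b=Δ4−h4·(2M4+M5)/6=1937/2961
t_q=1/4 → seg 0, τ=1/4; S=-4+22273/2961·τ+0·τ²+-4507/2961·τ³=-135385/63168

  seg 0: a=-4 b=22273/2961 c=0 d=-4507/2961
  seg 1: a=2 b=8752/2961 c=-4507/987 d=25889/26649
  seg 2: a=-4 b=5293/2961 c=12368/2961 d=-277/141
  seg 3: a=0 b=12578/2961 c=-5083/2961 d=6619/26649
  seg 4: a=4 b=1937/2961 c=512/987 d=-512/2961
S(1/4) = -135385/63168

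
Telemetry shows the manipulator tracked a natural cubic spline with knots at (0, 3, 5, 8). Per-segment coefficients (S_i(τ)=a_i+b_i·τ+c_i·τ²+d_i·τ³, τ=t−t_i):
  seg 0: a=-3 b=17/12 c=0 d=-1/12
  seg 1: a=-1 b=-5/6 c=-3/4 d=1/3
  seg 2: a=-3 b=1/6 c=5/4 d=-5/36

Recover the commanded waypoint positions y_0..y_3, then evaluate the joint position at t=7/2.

y_0=-3 y_1=-1 y_2=-3 y_3=5
S(7/2) = -25/16

y_0 = S_0(0) = a_0 = -3
y_1 = S_1(0) = a_1 = -1
y_2 = S_2(0) = a_2 = -3
y_3 = S_2(3) = 5
t_q=7/2 is in segment 1 (τ=1/2); S_1(τ)=-25/16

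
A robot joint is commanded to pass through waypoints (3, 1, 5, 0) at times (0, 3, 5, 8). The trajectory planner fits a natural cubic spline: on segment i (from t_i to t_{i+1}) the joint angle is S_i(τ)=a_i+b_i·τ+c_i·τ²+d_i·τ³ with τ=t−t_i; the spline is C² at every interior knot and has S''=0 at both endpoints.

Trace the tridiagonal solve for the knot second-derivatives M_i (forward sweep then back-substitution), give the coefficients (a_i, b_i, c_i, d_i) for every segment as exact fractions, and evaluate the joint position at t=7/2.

Δ: Δ0=-2/3, Δ1=2, Δ2=-5/3
row 1: diag=10, rhs=16; c'=1/5, d'=8/5
row 2: denom=10−2·1/5=48/5; d'=(-22−2·8/5)/(48/5)=-21/8
back: M2=-21/8
back: M1=8/5−1/5·-21/8=17/8
M: M0=0, M1=17/8, M2=-21/8, M3=0
seg 0: a=3, c=M0/2=0, d=(M1−M0)/(6·3)=17/144, b=Δ0−h0·(2M0+M1)/6=-83/48
seg 1: a=1, c=M1/2=17/16, d=(M2−M1)/(6·2)=-19/48, b=Δ1−h1·(2M1+M2)/6=35/24
seg 2: a=5, c=M2/2=-21/16, d=(M3−M2)/(6·3)=7/48, b=Δ2−h2·(2M2+M3)/6=23/24
t_q=7/2 → seg 1, τ=1/2; S=1+35/24·τ+17/16·τ²+-19/48·τ³=249/128

  seg 0: a=3 b=-83/48 c=0 d=17/144
  seg 1: a=1 b=35/24 c=17/16 d=-19/48
  seg 2: a=5 b=23/24 c=-21/16 d=7/48
S(7/2) = 249/128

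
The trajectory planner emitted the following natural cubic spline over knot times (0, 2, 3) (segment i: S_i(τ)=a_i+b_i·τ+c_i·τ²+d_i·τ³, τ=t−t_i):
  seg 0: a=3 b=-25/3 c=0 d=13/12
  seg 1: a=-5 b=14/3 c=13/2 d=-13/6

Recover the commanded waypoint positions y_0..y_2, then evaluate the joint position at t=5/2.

y_0 = S_0(0) = a_0 = 3
y_1 = S_1(0) = a_1 = -5
y_2 = S_1(1) = 4
t_q=5/2 is in segment 1 (τ=1/2); S_1(τ)=-21/16

y_0=3 y_1=-5 y_2=4
S(5/2) = -21/16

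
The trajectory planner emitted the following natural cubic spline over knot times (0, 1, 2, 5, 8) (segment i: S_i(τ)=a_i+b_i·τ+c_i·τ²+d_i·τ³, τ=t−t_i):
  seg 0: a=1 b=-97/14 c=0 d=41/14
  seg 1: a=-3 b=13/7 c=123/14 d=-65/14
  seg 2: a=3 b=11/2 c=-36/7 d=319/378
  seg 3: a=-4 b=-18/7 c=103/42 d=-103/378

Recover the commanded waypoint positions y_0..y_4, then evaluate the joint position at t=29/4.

y_0 = S_0(0) = a_0 = 1
y_1 = S_1(0) = a_1 = -3
y_2 = S_2(0) = a_2 = 3
y_3 = S_3(0) = a_3 = -4
y_4 = S_3(3) = 3
t_q=29/4 is in segment 3 (τ=9/4); S_3(τ)=-425/896

y_0=1 y_1=-3 y_2=3 y_3=-4 y_4=3
S(29/4) = -425/896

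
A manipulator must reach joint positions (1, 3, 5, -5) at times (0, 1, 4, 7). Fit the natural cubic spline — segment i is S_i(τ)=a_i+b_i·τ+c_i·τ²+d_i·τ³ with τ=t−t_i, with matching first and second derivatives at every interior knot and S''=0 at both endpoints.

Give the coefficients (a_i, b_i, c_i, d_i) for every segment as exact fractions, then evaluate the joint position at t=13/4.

  seg 0: a=1 b=178/87 c=0 d=-4/87
  seg 1: a=3 b=166/87 c=-4/29 d=-8/87
  seg 2: a=5 b=-122/87 c=-28/29 d=28/261
S(13/4) = 1287/232

Δ: Δ0=2, Δ1=2/3, Δ2=-10/3
row 1: diag=8, rhs=-8; c'=3/8, d'=-1
row 2: denom=12−3·3/8=87/8; d'=(-24−3·-1)/(87/8)=-56/29
back: M2=-56/29
back: M1=-1−3/8·-56/29=-8/29
M: M0=0, M1=-8/29, M2=-56/29, M3=0
seg 0: a=1, c=M0/2=0, d=(M1−M0)/(6·1)=-4/87, b=Δ0−h0·(2M0+M1)/6=178/87
seg 1: a=3, c=M1/2=-4/29, d=(M2−M1)/(6·3)=-8/87, b=Δ1−h1·(2M1+M2)/6=166/87
seg 2: a=5, c=M2/2=-28/29, d=(M3−M2)/(6·3)=28/261, b=Δ2−h2·(2M2+M3)/6=-122/87
t_q=13/4 → seg 1, τ=9/4; S=3+166/87·τ+-4/29·τ²+-8/87·τ³=1287/232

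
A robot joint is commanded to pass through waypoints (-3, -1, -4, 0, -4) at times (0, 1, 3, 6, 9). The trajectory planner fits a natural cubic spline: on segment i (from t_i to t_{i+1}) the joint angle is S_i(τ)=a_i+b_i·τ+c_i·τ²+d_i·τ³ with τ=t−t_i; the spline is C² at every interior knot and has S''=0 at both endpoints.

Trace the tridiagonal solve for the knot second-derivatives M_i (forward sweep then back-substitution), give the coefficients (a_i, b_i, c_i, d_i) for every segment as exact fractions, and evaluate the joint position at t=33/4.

Δ: Δ0=2, Δ1=-3/2, Δ2=4/3, Δ3=-4/3
row 1: diag=6, rhs=-21; c'=1/3, d'=-7/2
row 2: denom=10−2·1/3=28/3; d'=(17−2·-7/2)/(28/3)=18/7
row 3: denom=12−3·9/28=309/28; d'=(-16−3·18/7)/(309/28)=-664/309
back: M3=-664/309
back: M2=18/7−9/28·-664/309=336/103
back: M1=-7/2−1/3·336/103=-945/206
M: M0=0, M1=-945/206, M2=336/103, M3=-664/309, M4=0
seg 0: a=-3, c=M0/2=0, d=(M1−M0)/(6·1)=-315/412, b=Δ0−h0·(2M0+M1)/6=1139/412
seg 1: a=-1, c=M1/2=-945/412, d=(M2−M1)/(6·2)=539/824, b=Δ1−h1·(2M1+M2)/6=97/206
seg 2: a=-4, c=M2/2=168/103, d=(M3−M2)/(6·3)=-836/2781, b=Δ2−h2·(2M2+M3)/6=-88/103
seg 3: a=0, c=M3/2=-332/309, d=(M4−M3)/(6·3)=332/2781, b=Δ3−h3·(2M3+M4)/6=84/103
t_q=33/4 → seg 3, τ=9/4; S=0+84/103·τ+-332/309·τ²+332/2781·τ³=-3699/1648

  seg 0: a=-3 b=1139/412 c=0 d=-315/412
  seg 1: a=-1 b=97/206 c=-945/412 d=539/824
  seg 2: a=-4 b=-88/103 c=168/103 d=-836/2781
  seg 3: a=0 b=84/103 c=-332/309 d=332/2781
S(33/4) = -3699/1648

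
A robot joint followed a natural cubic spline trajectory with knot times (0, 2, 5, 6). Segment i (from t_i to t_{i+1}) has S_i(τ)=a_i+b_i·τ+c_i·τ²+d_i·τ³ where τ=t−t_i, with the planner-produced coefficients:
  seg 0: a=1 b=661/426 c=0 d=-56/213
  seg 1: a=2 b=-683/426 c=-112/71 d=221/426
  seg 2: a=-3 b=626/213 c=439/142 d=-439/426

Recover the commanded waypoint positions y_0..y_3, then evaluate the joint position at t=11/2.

y_0 = S_0(0) = a_0 = 1
y_1 = S_1(0) = a_1 = 2
y_2 = S_2(0) = a_2 = -3
y_3 = S_2(1) = 2
t_q=11/2 is in segment 2 (τ=1/2); S_2(τ)=-1007/1136

y_0=1 y_1=2 y_2=-3 y_3=2
S(11/2) = -1007/1136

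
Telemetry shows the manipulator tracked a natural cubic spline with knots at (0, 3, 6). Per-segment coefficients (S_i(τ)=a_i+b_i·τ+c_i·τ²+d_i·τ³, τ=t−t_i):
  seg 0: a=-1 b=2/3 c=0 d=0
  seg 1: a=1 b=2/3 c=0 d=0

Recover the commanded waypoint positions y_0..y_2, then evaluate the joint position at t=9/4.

y_0=-1 y_1=1 y_2=3
S(9/4) = 1/2

y_0 = S_0(0) = a_0 = -1
y_1 = S_1(0) = a_1 = 1
y_2 = S_1(3) = 3
t_q=9/4 is in segment 0 (τ=9/4); S_0(τ)=1/2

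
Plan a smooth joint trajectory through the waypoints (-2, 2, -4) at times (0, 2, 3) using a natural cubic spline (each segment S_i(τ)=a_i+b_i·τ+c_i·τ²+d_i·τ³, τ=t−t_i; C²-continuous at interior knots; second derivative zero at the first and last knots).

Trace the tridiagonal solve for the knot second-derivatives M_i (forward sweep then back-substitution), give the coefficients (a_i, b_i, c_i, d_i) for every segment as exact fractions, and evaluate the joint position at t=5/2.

Δ: Δ0=2, Δ1=-6
row 1: diag=6, rhs=-48; c'=1/6, d'=-8
back: M1=-8
M: M0=0, M1=-8, M2=0
seg 0: a=-2, c=M0/2=0, d=(M1−M0)/(6·2)=-2/3, b=Δ0−h0·(2M0+M1)/6=14/3
seg 1: a=2, c=M1/2=-4, d=(M2−M1)/(6·1)=4/3, b=Δ1−h1·(2M1+M2)/6=-10/3
t_q=5/2 → seg 1, τ=1/2; S=2+-10/3·τ+-4·τ²+4/3·τ³=-1/2

  seg 0: a=-2 b=14/3 c=0 d=-2/3
  seg 1: a=2 b=-10/3 c=-4 d=4/3
S(5/2) = -1/2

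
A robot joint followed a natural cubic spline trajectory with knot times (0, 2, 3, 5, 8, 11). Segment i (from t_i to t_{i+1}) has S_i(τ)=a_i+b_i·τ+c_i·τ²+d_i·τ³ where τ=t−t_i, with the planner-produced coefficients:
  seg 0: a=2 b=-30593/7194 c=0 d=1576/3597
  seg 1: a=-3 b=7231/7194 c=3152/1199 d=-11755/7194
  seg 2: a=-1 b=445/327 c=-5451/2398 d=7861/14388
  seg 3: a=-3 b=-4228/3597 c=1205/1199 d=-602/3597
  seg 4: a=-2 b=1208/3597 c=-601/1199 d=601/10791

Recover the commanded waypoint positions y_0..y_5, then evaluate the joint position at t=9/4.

y_0=2 y_1=-3 y_2=-1 y_3=-3 y_4=-2 y_5=-4
S(9/4) = -400553/153472

y_0 = S_0(0) = a_0 = 2
y_1 = S_1(0) = a_1 = -3
y_2 = S_2(0) = a_2 = -1
y_3 = S_3(0) = a_3 = -3
y_4 = S_4(0) = a_4 = -2
y_5 = S_4(3) = -4
t_q=9/4 is in segment 1 (τ=1/4); S_1(τ)=-400553/153472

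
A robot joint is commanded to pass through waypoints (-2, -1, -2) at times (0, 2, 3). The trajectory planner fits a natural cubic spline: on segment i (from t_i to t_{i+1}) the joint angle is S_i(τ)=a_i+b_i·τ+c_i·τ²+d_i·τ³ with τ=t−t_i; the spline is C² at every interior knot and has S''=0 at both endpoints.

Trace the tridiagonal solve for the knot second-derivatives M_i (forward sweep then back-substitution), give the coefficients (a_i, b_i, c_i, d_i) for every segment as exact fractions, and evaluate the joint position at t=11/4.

Δ: Δ0=1/2, Δ1=-1
row 1: diag=6, rhs=-9; c'=1/6, d'=-3/2
back: M1=-3/2
M: M0=0, M1=-3/2, M2=0
seg 0: a=-2, c=M0/2=0, d=(M1−M0)/(6·2)=-1/8, b=Δ0−h0·(2M0+M1)/6=1
seg 1: a=-1, c=M1/2=-3/4, d=(M2−M1)/(6·1)=1/4, b=Δ1−h1·(2M1+M2)/6=-1/2
t_q=11/4 → seg 1, τ=3/4; S=-1+-1/2·τ+-3/4·τ²+1/4·τ³=-433/256

  seg 0: a=-2 b=1 c=0 d=-1/8
  seg 1: a=-1 b=-1/2 c=-3/4 d=1/4
S(11/4) = -433/256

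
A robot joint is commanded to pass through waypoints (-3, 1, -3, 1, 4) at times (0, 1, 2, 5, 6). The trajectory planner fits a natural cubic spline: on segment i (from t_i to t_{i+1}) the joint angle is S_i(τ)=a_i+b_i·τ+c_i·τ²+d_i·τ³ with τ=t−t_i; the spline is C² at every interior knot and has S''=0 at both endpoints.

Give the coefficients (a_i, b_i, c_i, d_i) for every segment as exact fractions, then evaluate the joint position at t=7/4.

Δ: Δ0=4, Δ1=-4, Δ2=4/3, Δ3=3
row 1: diag=4, rhs=-48; c'=1/4, d'=-12
row 2: denom=8−1·1/4=31/4; d'=(32−1·-12)/(31/4)=176/31
row 3: denom=8−3·12/31=212/31; d'=(10−3·176/31)/(212/31)=-109/106
back: M3=-109/106
back: M2=176/31−12/31·-109/106=322/53
back: M1=-12−1/4·322/53=-1433/106
M: M0=0, M1=-1433/106, M2=322/53, M3=-109/106, M4=0
seg 0: a=-3, c=M0/2=0, d=(M1−M0)/(6·1)=-1433/636, b=Δ0−h0·(2M0+M1)/6=3977/636
seg 1: a=1, c=M1/2=-1433/212, d=(M2−M1)/(6·1)=2077/636, b=Δ1−h1·(2M1+M2)/6=-161/318
seg 2: a=-3, c=M2/2=161/53, d=(M3−M2)/(6·3)=-251/636, b=Δ2−h2·(2M2+M3)/6=-2689/636
seg 3: a=1, c=M3/2=-109/212, d=(M4−M3)/(6·1)=109/636, b=Δ3−h3·(2M3+M4)/6=1063/318
t_q=7/4 → seg 1, τ=3/4; S=1+-161/318·τ+-1433/212·τ²+2077/636·τ³=-24479/13568

  seg 0: a=-3 b=3977/636 c=0 d=-1433/636
  seg 1: a=1 b=-161/318 c=-1433/212 d=2077/636
  seg 2: a=-3 b=-2689/636 c=161/53 d=-251/636
  seg 3: a=1 b=1063/318 c=-109/212 d=109/636
S(7/4) = -24479/13568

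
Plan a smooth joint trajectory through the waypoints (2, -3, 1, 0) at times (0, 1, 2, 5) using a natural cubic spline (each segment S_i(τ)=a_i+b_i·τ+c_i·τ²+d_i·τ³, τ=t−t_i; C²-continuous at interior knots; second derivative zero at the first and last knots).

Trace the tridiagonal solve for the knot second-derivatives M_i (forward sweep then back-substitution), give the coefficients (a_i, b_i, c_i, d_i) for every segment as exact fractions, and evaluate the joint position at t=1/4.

Δ: Δ0=-5, Δ1=4, Δ2=-1/3
row 1: diag=4, rhs=54; c'=1/4, d'=27/2
row 2: denom=8−1·1/4=31/4; d'=(-26−1·27/2)/(31/4)=-158/31
back: M2=-158/31
back: M1=27/2−1/4·-158/31=458/31
M: M0=0, M1=458/31, M2=-158/31, M3=0
seg 0: a=2, c=M0/2=0, d=(M1−M0)/(6·1)=229/93, b=Δ0−h0·(2M0+M1)/6=-694/93
seg 1: a=-3, c=M1/2=229/31, d=(M2−M1)/(6·1)=-308/93, b=Δ1−h1·(2M1+M2)/6=-7/93
seg 2: a=1, c=M2/2=-79/31, d=(M3−M2)/(6·3)=79/279, b=Δ2−h2·(2M2+M3)/6=443/93
t_q=1/4 → seg 0, τ=1/4; S=2+-694/93·τ+0·τ²+229/93·τ³=343/1984

  seg 0: a=2 b=-694/93 c=0 d=229/93
  seg 1: a=-3 b=-7/93 c=229/31 d=-308/93
  seg 2: a=1 b=443/93 c=-79/31 d=79/279
S(1/4) = 343/1984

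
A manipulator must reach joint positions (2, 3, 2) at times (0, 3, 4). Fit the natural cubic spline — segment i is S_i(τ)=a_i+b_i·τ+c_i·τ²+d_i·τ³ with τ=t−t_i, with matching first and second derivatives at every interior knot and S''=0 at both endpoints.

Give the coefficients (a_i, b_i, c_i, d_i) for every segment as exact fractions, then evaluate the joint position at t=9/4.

Δ: Δ0=1/3, Δ1=-1
row 1: diag=8, rhs=-8; c'=1/8, d'=-1
back: M1=-1
M: M0=0, M1=-1, M2=0
seg 0: a=2, c=M0/2=0, d=(M1−M0)/(6·3)=-1/18, b=Δ0−h0·(2M0+M1)/6=5/6
seg 1: a=3, c=M1/2=-1/2, d=(M2−M1)/(6·1)=1/6, b=Δ1−h1·(2M1+M2)/6=-2/3
t_q=9/4 → seg 0, τ=9/4; S=2+5/6·τ+0·τ²+-1/18·τ³=415/128

  seg 0: a=2 b=5/6 c=0 d=-1/18
  seg 1: a=3 b=-2/3 c=-1/2 d=1/6
S(9/4) = 415/128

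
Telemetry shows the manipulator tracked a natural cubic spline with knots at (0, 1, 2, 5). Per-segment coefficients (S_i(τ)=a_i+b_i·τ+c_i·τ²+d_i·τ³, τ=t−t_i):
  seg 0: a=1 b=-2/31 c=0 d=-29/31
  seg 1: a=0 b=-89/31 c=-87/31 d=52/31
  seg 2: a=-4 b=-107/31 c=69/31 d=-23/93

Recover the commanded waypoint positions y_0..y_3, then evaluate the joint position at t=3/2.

y_0 = S_0(0) = a_0 = 1
y_1 = S_1(0) = a_1 = 0
y_2 = S_2(0) = a_2 = -4
y_3 = S_2(3) = -1
t_q=3/2 is in segment 1 (τ=1/2); S_1(τ)=-239/124

y_0=1 y_1=0 y_2=-4 y_3=-1
S(3/2) = -239/124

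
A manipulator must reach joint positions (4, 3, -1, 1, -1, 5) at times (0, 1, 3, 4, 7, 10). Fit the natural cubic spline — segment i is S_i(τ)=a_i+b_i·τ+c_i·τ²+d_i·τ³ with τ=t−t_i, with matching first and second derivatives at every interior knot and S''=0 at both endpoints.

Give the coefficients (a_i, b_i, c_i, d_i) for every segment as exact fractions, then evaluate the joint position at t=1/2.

Δ: Δ0=-1, Δ1=-2, Δ2=2, Δ3=-2/3, Δ4=2
row 1: diag=6, rhs=-6; c'=1/3, d'=-1
row 2: denom=6−2·1/3=16/3; d'=(24−2·-1)/(16/3)=39/8
row 3: denom=8−1·3/16=125/16; d'=(-16−1·39/8)/(125/16)=-334/125
row 4: denom=12−3·48/125=1356/125; d'=(16−3·-334/125)/(1356/125)=1501/678
back: M4=1501/678
back: M3=-334/125−48/125·1501/678=-398/113
back: M2=39/8−3/16·-398/113=1251/226
back: M1=-1−1/3·1251/226=-643/226
M: M0=0, M1=-643/226, M2=1251/226, M3=-398/113, M4=1501/678, M5=0
seg 0: a=4, c=M0/2=0, d=(M1−M0)/(6·1)=-643/1356, b=Δ0−h0·(2M0+M1)/6=-713/1356
seg 1: a=3, c=M1/2=-643/452, d=(M2−M1)/(6·2)=947/1356, b=Δ1−h1·(2M1+M2)/6=-1321/678
seg 2: a=-1, c=M2/2=1251/452, d=(M3−M2)/(6·1)=-2047/1356, b=Δ2−h2·(2M2+M3)/6=503/678
seg 3: a=1, c=M3/2=-199/113, d=(M4−M3)/(6·3)=3889/12204, b=Δ3−h3·(2M3+M4)/6=2371/1356
seg 4: a=-1, c=M4/2=1501/1356, d=(M5−M4)/(6·3)=-1501/12204, b=Δ4−h4·(2M4+M5)/6=-145/678
t_q=1/2 → seg 0, τ=1/2; S=4+-713/1356·τ+0·τ²+-643/1356·τ³=13299/3616

  seg 0: a=4 b=-713/1356 c=0 d=-643/1356
  seg 1: a=3 b=-1321/678 c=-643/452 d=947/1356
  seg 2: a=-1 b=503/678 c=1251/452 d=-2047/1356
  seg 3: a=1 b=2371/1356 c=-199/113 d=3889/12204
  seg 4: a=-1 b=-145/678 c=1501/1356 d=-1501/12204
S(1/2) = 13299/3616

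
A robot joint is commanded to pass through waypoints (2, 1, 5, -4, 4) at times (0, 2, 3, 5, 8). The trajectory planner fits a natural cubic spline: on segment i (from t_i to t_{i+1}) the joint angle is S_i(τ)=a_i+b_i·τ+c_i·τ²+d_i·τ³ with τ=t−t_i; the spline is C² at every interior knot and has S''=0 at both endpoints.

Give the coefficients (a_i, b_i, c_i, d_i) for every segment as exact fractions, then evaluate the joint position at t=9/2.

Δ: Δ0=-1/2, Δ1=4, Δ2=-9/2, Δ3=8/3
row 1: diag=6, rhs=27; c'=1/6, d'=9/2
row 2: denom=6−1·1/6=35/6; d'=(-51−1·9/2)/(35/6)=-333/35
row 3: denom=10−2·12/35=326/35; d'=(43−2·-333/35)/(326/35)=2171/326
back: M3=2171/326
back: M2=-333/35−12/35·2171/326=-1923/163
back: M1=9/2−1/6·-1923/163=1054/163
M: M0=0, M1=1054/163, M2=-1923/163, M3=2171/326, M4=0
seg 0: a=2, c=M0/2=0, d=(M1−M0)/(6·2)=527/978, b=Δ0−h0·(2M0+M1)/6=-2597/978
seg 1: a=1, c=M1/2=527/163, d=(M2−M1)/(6·1)=-2977/978, b=Δ1−h1·(2M1+M2)/6=3727/978
seg 2: a=5, c=M2/2=-1923/326, d=(M3−M2)/(6·2)=6017/3912, b=Δ2−h2·(2M2+M3)/6=560/489
seg 3: a=-4, c=M3/2=2171/652, d=(M4−M3)/(6·3)=-2171/5868, b=Δ3−h3·(2M3+M4)/6=-3905/978
t_q=9/2 → seg 2, τ=3/2; S=5+560/489·τ+-1923/326·τ²+6017/3912·τ³=-14223/10432

  seg 0: a=2 b=-2597/978 c=0 d=527/978
  seg 1: a=1 b=3727/978 c=527/163 d=-2977/978
  seg 2: a=5 b=560/489 c=-1923/326 d=6017/3912
  seg 3: a=-4 b=-3905/978 c=2171/652 d=-2171/5868
S(9/2) = -14223/10432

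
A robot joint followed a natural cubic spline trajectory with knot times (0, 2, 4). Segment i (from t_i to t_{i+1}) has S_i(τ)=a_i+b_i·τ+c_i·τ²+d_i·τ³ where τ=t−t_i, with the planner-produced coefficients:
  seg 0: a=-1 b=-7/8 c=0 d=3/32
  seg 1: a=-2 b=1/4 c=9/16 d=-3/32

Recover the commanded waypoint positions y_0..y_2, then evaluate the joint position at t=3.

y_0 = S_0(0) = a_0 = -1
y_1 = S_1(0) = a_1 = -2
y_2 = S_1(2) = 0
t_q=3 is in segment 1 (τ=1); S_1(τ)=-41/32

y_0=-1 y_1=-2 y_2=0
S(3) = -41/32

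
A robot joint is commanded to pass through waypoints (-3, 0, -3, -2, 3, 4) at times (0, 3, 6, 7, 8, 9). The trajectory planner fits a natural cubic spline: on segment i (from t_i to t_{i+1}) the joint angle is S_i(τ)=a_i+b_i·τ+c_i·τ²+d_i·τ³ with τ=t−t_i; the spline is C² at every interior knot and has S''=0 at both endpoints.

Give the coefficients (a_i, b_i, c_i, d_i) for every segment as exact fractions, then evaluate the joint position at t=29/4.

Δ: Δ0=1, Δ1=-1, Δ2=1, Δ3=5, Δ4=1
row 1: diag=12, rhs=-12; c'=1/4, d'=-1
row 2: denom=8−3·1/4=29/4; d'=(12−3·-1)/(29/4)=60/29
row 3: denom=4−1·4/29=112/29; d'=(24−1·60/29)/(112/29)=159/28
row 4: denom=4−1·29/112=419/112; d'=(-24−1·159/28)/(419/112)=-3324/419
back: M4=-3324/419
back: M3=159/28−29/112·-3324/419=3240/419
back: M2=60/29−4/29·3240/419=420/419
back: M1=-1−1/4·420/419=-524/419
M: M0=0, M1=-524/419, M2=420/419, M3=3240/419, M4=-3324/419, M5=0
seg 0: a=-3, c=M0/2=0, d=(M1−M0)/(6·3)=-262/3771, b=Δ0−h0·(2M0+M1)/6=681/419
seg 1: a=0, c=M1/2=-262/419, d=(M2−M1)/(6·3)=472/3771, b=Δ1−h1·(2M1+M2)/6=-105/419
seg 2: a=-3, c=M2/2=210/419, d=(M3−M2)/(6·1)=470/419, b=Δ2−h2·(2M2+M3)/6=-261/419
seg 3: a=-2, c=M3/2=1620/419, d=(M4−M3)/(6·1)=-1094/419, b=Δ3−h3·(2M3+M4)/6=1569/419
seg 4: a=3, c=M4/2=-1662/419, d=(M5−M4)/(6·1)=554/419, b=Δ4−h4·(2M4+M5)/6=1527/419
t_q=29/4 → seg 3, τ=1/4; S=-2+1569/419·τ+1620/419·τ²+-1094/419·τ³=-11571/13408

  seg 0: a=-3 b=681/419 c=0 d=-262/3771
  seg 1: a=0 b=-105/419 c=-262/419 d=472/3771
  seg 2: a=-3 b=-261/419 c=210/419 d=470/419
  seg 3: a=-2 b=1569/419 c=1620/419 d=-1094/419
  seg 4: a=3 b=1527/419 c=-1662/419 d=554/419
S(29/4) = -11571/13408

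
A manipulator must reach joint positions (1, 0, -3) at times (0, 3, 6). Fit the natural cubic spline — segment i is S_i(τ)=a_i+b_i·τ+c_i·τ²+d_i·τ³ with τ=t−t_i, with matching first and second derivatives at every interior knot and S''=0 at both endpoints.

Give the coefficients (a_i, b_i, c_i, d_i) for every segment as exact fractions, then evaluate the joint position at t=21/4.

Δ: Δ0=-1/3, Δ1=-1
row 1: diag=12, rhs=-4; c'=1/4, d'=-1/3
back: M1=-1/3
M: M0=0, M1=-1/3, M2=0
seg 0: a=1, c=M0/2=0, d=(M1−M0)/(6·3)=-1/54, b=Δ0−h0·(2M0+M1)/6=-1/6
seg 1: a=0, c=M1/2=-1/6, d=(M2−M1)/(6·3)=1/54, b=Δ1−h1·(2M1+M2)/6=-2/3
t_q=21/4 → seg 1, τ=9/4; S=0+-2/3·τ+-1/6·τ²+1/54·τ³=-273/128

  seg 0: a=1 b=-1/6 c=0 d=-1/54
  seg 1: a=0 b=-2/3 c=-1/6 d=1/54
S(21/4) = -273/128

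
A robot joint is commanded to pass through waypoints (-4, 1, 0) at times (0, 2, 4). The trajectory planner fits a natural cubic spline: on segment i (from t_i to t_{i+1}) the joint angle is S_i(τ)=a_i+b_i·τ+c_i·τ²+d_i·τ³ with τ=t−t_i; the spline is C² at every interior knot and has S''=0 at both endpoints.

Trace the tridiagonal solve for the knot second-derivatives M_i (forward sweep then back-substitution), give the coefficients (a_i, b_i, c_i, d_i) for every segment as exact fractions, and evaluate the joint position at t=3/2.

Δ: Δ0=5/2, Δ1=-1/2
row 1: diag=8, rhs=-18; c'=1/4, d'=-9/4
back: M1=-9/4
M: M0=0, M1=-9/4, M2=0
seg 0: a=-4, c=M0/2=0, d=(M1−M0)/(6·2)=-3/16, b=Δ0−h0·(2M0+M1)/6=13/4
seg 1: a=1, c=M1/2=-9/8, d=(M2−M1)/(6·2)=3/16, b=Δ1−h1·(2M1+M2)/6=1
t_q=3/2 → seg 0, τ=3/2; S=-4+13/4·τ+0·τ²+-3/16·τ³=31/128

  seg 0: a=-4 b=13/4 c=0 d=-3/16
  seg 1: a=1 b=1 c=-9/8 d=3/16
S(3/2) = 31/128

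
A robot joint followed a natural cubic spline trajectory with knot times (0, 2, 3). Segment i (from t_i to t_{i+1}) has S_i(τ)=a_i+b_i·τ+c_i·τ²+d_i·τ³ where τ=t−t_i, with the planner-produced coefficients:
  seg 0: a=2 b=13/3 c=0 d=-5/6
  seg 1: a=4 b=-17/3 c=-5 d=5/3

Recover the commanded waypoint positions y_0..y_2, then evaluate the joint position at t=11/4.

y_0=2 y_1=4 y_2=-5
S(11/4) = -151/64

y_0 = S_0(0) = a_0 = 2
y_1 = S_1(0) = a_1 = 4
y_2 = S_1(1) = -5
t_q=11/4 is in segment 1 (τ=3/4); S_1(τ)=-151/64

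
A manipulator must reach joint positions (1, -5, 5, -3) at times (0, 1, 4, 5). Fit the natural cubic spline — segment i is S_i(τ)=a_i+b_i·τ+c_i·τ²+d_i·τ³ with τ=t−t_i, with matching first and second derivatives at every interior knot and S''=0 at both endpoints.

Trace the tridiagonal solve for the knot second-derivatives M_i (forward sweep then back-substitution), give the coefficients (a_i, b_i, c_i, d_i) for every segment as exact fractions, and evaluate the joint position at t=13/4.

Δ: Δ0=-6, Δ1=10/3, Δ2=-8
row 1: diag=8, rhs=56; c'=3/8, d'=7
row 2: denom=8−3·3/8=55/8; d'=(-68−3·7)/(55/8)=-712/55
back: M2=-712/55
back: M1=7−3/8·-712/55=652/55
M: M0=0, M1=652/55, M2=-712/55, M3=0
seg 0: a=1, c=M0/2=0, d=(M1−M0)/(6·1)=326/165, b=Δ0−h0·(2M0+M1)/6=-1316/165
seg 1: a=-5, c=M1/2=326/55, d=(M2−M1)/(6·3)=-62/45, b=Δ1−h1·(2M1+M2)/6=-338/165
seg 2: a=5, c=M2/2=-356/55, d=(M3−M2)/(6·1)=356/165, b=Δ2−h2·(2M2+M3)/6=-608/165
t_q=13/4 → seg 1, τ=9/4; S=-5+-338/165·τ+326/55·τ²+-62/45·τ³=8279/1760

  seg 0: a=1 b=-1316/165 c=0 d=326/165
  seg 1: a=-5 b=-338/165 c=326/55 d=-62/45
  seg 2: a=5 b=-608/165 c=-356/55 d=356/165
S(13/4) = 8279/1760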